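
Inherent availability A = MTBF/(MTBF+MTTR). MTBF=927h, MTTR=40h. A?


Availability = MTBF / (MTBF + MTTR)
Availability = 927 / (927 + 40)
Availability = 927 / 967
Availability = 95.8635%

95.8635%


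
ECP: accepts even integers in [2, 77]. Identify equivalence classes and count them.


Constraint: even integers in [2, 77]
Class 1: x < 2 — out-of-range invalid
Class 2: x in [2,77] but odd — wrong type invalid
Class 3: x in [2,77] and even — valid
Class 4: x > 77 — out-of-range invalid
Total equivalence classes: 4

4 equivalence classes


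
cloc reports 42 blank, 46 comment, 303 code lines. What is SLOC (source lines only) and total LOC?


Total LOC = blank + comment + code
Total LOC = 42 + 46 + 303 = 391
SLOC (source only) = code = 303

Total LOC: 391, SLOC: 303


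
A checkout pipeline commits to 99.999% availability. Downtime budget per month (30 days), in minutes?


Formula: allowed downtime = period * (100 - SLA) / 100
Period (month (30 days)) = 43200 minutes
Unavailability fraction = (100 - 99.999) / 100
Allowed downtime = 43200 * (100 - 99.999) / 100
Allowed downtime = 0.432 minutes

0.432 minutes


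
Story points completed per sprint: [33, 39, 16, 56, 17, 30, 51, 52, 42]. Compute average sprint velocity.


Formula: Avg velocity = Total points / Number of sprints
Points: [33, 39, 16, 56, 17, 30, 51, 52, 42]
Sum = 33 + 39 + 16 + 56 + 17 + 30 + 51 + 52 + 42 = 336
Avg velocity = 336 / 9 = 37.33 points/sprint

37.33 points/sprint


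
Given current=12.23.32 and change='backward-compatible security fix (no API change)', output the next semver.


Current: 12.23.32
Change category: 'backward-compatible security fix (no API change)' → patch bump
SemVer rule: patch bump → increment PATCH (MAJOR and MINOR unchanged)
New: 12.23.33

12.23.33


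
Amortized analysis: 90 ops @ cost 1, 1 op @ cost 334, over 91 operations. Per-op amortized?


Formula: Amortized cost = Total cost / Operations
Total cost = (90 * 1) + (1 * 334)
Total cost = 90 + 334 = 424
Amortized = 424 / 91 = 4.6593

4.6593


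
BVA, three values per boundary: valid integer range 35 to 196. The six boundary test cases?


Range: [35, 196]
Boundaries: just below min, min, min+1, max-1, max, just above max
Values: [34, 35, 36, 195, 196, 197]

[34, 35, 36, 195, 196, 197]


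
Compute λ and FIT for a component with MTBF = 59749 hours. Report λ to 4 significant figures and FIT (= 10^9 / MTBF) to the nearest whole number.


Formula: λ = 1 / MTBF; FIT = λ × 1e9 = 1e9 / MTBF
λ = 1 / 59749 ≈ 1.674e-05 failures/hour
FIT = 1e9 / 59749 ≈ 16737 failures per 1e9 hours (nearest whole number)

λ = 1.674e-05 /h, FIT = 16737


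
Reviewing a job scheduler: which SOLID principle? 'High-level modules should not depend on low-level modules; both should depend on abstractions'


This describes the Dependency Inversion Principle (DIP)

Dependency Inversion Principle (DIP)


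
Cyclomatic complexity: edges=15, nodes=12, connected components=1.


Formula: V(G) = E - N + 2P
V(G) = 15 - 12 + 2*1
V(G) = 3 + 2
V(G) = 5

5


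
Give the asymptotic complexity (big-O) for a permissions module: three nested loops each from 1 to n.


Reasoning: three levels of nesting over n
Complexity: O(n^3)

O(n^3)


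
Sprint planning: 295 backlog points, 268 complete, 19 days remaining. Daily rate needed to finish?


Formula: Required rate = Remaining points / Days left
Remaining = 295 - 268 = 27 points
Required rate = 27 / 19 = 1.42 points/day

1.42 points/day


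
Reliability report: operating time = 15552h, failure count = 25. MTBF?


Formula: MTBF = Total operating time / Number of failures
MTBF = 15552 / 25
MTBF = 622.08 hours

622.08 hours


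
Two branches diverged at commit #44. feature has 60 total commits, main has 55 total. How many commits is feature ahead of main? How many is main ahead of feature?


Common ancestor: commit #44
feature commits after divergence: 60 - 44 = 16
main commits after divergence: 55 - 44 = 11
feature is 16 commits ahead of main
main is 11 commits ahead of feature

feature ahead: 16, main ahead: 11


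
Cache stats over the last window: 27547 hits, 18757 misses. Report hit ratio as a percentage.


Formula: hit rate = hits / (hits + misses) * 100
hit rate = 27547 / (27547 + 18757) * 100
hit rate = 27547 / 46304 * 100
hit rate = 59.49%

59.49%


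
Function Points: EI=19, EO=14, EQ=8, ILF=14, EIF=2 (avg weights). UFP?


UFP = EI*4 + EO*5 + EQ*4 + ILF*10 + EIF*7
UFP = 19*4 + 14*5 + 8*4 + 14*10 + 2*7
UFP = 76 + 70 + 32 + 140 + 14
UFP = 332

332


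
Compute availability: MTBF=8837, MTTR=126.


Availability = MTBF / (MTBF + MTTR)
Availability = 8837 / (8837 + 126)
Availability = 8837 / 8963
Availability = 98.5942%

98.5942%


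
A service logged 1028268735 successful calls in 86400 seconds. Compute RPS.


Formula: throughput = requests / seconds
throughput = 1028268735 / 86400
throughput = 11901.26 requests/second

11901.26 requests/second


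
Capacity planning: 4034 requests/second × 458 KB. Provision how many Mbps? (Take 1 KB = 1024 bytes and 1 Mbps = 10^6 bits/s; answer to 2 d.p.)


Formula: Mbps = payload_bytes * RPS * 8 / 1e6
Payload per request = 458 KB = 458 * 1024 = 468992 bytes
Total bytes/sec = 468992 * 4034 = 1891913728
Total bits/sec = 1891913728 * 8 = 15135309824
Mbps = 15135309824 / 1e6 = 15135.31

15135.31 Mbps


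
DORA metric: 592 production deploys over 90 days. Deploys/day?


Formula: deployments per day = releases / days
= 592 / 90
= 6.578 deploys/day
(equivalently, 46.04 deploys/week)

6.578 deploys/day


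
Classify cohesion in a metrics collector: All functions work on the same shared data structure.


Reasoning: Functions share data
Type: Communicational cohesion

Communicational cohesion


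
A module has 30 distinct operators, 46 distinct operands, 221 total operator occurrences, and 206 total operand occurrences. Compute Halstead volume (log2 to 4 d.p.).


Formula: V = N * log2(η), where N = N1 + N2 and η = η1 + η2
η = 30 + 46 = 76
N = 221 + 206 = 427
log2(76) ≈ 6.2479
V = 427 * 6.2479 = 2667.85

2667.85


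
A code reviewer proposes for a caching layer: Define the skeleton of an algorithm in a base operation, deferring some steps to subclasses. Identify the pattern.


This matches the Template Method pattern

Template Method


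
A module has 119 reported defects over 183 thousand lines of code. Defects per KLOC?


Defect density = defects / KLOC
Defect density = 119 / 183
Defect density = 0.65 defects/KLOC

0.65 defects/KLOC


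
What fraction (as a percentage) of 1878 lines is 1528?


Coverage = covered / total * 100
Coverage = 1528 / 1878 * 100
Coverage = 81.36%

81.36%


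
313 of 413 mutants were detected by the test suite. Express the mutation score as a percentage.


Mutation score = killed / total * 100
Mutation score = 313 / 413 * 100
Mutation score = 75.79%

75.79%


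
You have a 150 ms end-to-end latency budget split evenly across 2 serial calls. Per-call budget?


Formula: per_stage = total_budget / stages
per_stage = 150 / 2
per_stage = 75.0 ms

75.0 ms


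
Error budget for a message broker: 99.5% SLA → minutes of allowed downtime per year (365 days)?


Formula: allowed downtime = period * (100 - SLA) / 100
Period (year (365 days)) = 525600 minutes
Unavailability fraction = (100 - 99.5) / 100
Allowed downtime = 525600 * (100 - 99.5) / 100
Allowed downtime = 2628.0 minutes

2628.0 minutes


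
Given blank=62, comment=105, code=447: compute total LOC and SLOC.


Total LOC = blank + comment + code
Total LOC = 62 + 105 + 447 = 614
SLOC (source only) = code = 447

Total LOC: 614, SLOC: 447


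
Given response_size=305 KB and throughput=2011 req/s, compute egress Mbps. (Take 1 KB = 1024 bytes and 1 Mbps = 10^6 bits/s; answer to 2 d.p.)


Formula: Mbps = payload_bytes * RPS * 8 / 1e6
Payload per request = 305 KB = 305 * 1024 = 312320 bytes
Total bytes/sec = 312320 * 2011 = 628075520
Total bits/sec = 628075520 * 8 = 5024604160
Mbps = 5024604160 / 1e6 = 5024.6

5024.6 Mbps


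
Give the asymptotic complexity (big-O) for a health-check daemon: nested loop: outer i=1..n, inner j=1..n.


Reasoning: n iterations times n iterations
Complexity: O(n^2)

O(n^2)


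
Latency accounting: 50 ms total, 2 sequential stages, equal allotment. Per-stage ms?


Formula: per_stage = total_budget / stages
per_stage = 50 / 2
per_stage = 25.0 ms

25.0 ms


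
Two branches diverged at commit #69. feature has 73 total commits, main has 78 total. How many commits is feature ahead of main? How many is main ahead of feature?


Common ancestor: commit #69
feature commits after divergence: 73 - 69 = 4
main commits after divergence: 78 - 69 = 9
feature is 4 commits ahead of main
main is 9 commits ahead of feature

feature ahead: 4, main ahead: 9


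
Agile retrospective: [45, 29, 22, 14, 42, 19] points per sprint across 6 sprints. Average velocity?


Formula: Avg velocity = Total points / Number of sprints
Points: [45, 29, 22, 14, 42, 19]
Sum = 45 + 29 + 22 + 14 + 42 + 19 = 171
Avg velocity = 171 / 6 = 28.5 points/sprint

28.5 points/sprint


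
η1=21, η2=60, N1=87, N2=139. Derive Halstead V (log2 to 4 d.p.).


Formula: V = N * log2(η), where N = N1 + N2 and η = η1 + η2
η = 21 + 60 = 81
N = 87 + 139 = 226
log2(81) ≈ 6.3399
V = 226 * 6.3399 = 1432.82

1432.82


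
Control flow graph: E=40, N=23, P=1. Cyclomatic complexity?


Formula: V(G) = E - N + 2P
V(G) = 40 - 23 + 2*1
V(G) = 17 + 2
V(G) = 19

19


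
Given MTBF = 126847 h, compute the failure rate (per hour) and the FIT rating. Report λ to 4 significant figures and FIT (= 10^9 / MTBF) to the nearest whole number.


Formula: λ = 1 / MTBF; FIT = λ × 1e9 = 1e9 / MTBF
λ = 1 / 126847 ≈ 7.884e-06 failures/hour
FIT = 1e9 / 126847 ≈ 7884 failures per 1e9 hours (nearest whole number)

λ = 7.884e-06 /h, FIT = 7884


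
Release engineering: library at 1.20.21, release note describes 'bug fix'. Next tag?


Current: 1.20.21
Change category: 'bug fix' → patch bump
SemVer rule: patch bump → increment PATCH (MAJOR and MINOR unchanged)
New: 1.20.22

1.20.22


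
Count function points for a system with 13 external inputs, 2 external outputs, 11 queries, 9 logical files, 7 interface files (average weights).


UFP = EI*4 + EO*5 + EQ*4 + ILF*10 + EIF*7
UFP = 13*4 + 2*5 + 11*4 + 9*10 + 7*7
UFP = 52 + 10 + 44 + 90 + 49
UFP = 245

245


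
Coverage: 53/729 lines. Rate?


Coverage = covered / total * 100
Coverage = 53 / 729 * 100
Coverage = 7.27%

7.27%


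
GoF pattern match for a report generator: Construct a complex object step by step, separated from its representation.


This matches the Builder pattern

Builder


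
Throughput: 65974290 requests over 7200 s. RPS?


Formula: throughput = requests / seconds
throughput = 65974290 / 7200
throughput = 9163.1 requests/second

9163.1 requests/second


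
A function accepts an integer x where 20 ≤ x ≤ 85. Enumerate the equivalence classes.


Valid range: [20, 85]
Class 1: x < 20 — invalid
Class 2: 20 ≤ x ≤ 85 — valid
Class 3: x > 85 — invalid
Total equivalence classes: 3

3 equivalence classes


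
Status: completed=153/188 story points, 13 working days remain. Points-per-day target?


Formula: Required rate = Remaining points / Days left
Remaining = 188 - 153 = 35 points
Required rate = 35 / 13 = 2.69 points/day

2.69 points/day


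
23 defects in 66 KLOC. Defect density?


Defect density = defects / KLOC
Defect density = 23 / 66
Defect density = 0.348 defects/KLOC

0.348 defects/KLOC


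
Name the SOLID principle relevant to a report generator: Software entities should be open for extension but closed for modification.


This describes the Open/Closed Principle (OCP)

Open/Closed Principle (OCP)


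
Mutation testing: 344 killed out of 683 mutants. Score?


Mutation score = killed / total * 100
Mutation score = 344 / 683 * 100
Mutation score = 50.37%

50.37%


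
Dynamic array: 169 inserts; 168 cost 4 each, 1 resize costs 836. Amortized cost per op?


Formula: Amortized cost = Total cost / Operations
Total cost = (168 * 4) + (1 * 836)
Total cost = 672 + 836 = 1508
Amortized = 1508 / 169 = 8.9231

8.9231


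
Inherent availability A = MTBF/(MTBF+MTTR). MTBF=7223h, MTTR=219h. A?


Availability = MTBF / (MTBF + MTTR)
Availability = 7223 / (7223 + 219)
Availability = 7223 / 7442
Availability = 97.0572%

97.0572%


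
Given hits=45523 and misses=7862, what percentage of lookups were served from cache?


Formula: hit rate = hits / (hits + misses) * 100
hit rate = 45523 / (45523 + 7862) * 100
hit rate = 45523 / 53385 * 100
hit rate = 85.27%

85.27%


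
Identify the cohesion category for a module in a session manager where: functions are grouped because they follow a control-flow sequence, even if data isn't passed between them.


Reasoning: Grouped by order of execution within a routine, not by data flow
Type: Procedural cohesion

Procedural cohesion


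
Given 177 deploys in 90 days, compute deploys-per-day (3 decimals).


Formula: deployments per day = releases / days
= 177 / 90
= 1.967 deploys/day
(equivalently, 13.77 deploys/week)

1.967 deploys/day


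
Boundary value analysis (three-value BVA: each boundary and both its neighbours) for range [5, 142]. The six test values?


Range: [5, 142]
Boundaries: just below min, min, min+1, max-1, max, just above max
Values: [4, 5, 6, 141, 142, 143]

[4, 5, 6, 141, 142, 143]


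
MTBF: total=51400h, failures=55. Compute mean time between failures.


Formula: MTBF = Total operating time / Number of failures
MTBF = 51400 / 55
MTBF = 934.55 hours

934.55 hours


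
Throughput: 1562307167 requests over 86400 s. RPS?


Formula: throughput = requests / seconds
throughput = 1562307167 / 86400
throughput = 18082.26 requests/second

18082.26 requests/second


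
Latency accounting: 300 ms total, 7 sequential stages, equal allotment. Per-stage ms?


Formula: per_stage = total_budget / stages
per_stage = 300 / 7
per_stage = 42.86 ms

42.86 ms


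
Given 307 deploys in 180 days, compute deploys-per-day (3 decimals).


Formula: deployments per day = releases / days
= 307 / 180
= 1.706 deploys/day
(equivalently, 11.94 deploys/week)

1.706 deploys/day


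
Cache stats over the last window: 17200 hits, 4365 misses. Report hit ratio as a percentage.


Formula: hit rate = hits / (hits + misses) * 100
hit rate = 17200 / (17200 + 4365) * 100
hit rate = 17200 / 21565 * 100
hit rate = 79.76%

79.76%


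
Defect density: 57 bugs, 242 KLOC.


Defect density = defects / KLOC
Defect density = 57 / 242
Defect density = 0.236 defects/KLOC

0.236 defects/KLOC


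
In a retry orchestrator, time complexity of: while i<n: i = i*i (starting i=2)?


Reasoning: squaring drives double-exponential growth; iterations ~ log log n
Complexity: O(log log n)

O(log log n)


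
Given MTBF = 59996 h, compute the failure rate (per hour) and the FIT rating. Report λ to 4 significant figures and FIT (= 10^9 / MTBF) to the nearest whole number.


Formula: λ = 1 / MTBF; FIT = λ × 1e9 = 1e9 / MTBF
λ = 1 / 59996 ≈ 1.667e-05 failures/hour
FIT = 1e9 / 59996 ≈ 16668 failures per 1e9 hours (nearest whole number)

λ = 1.667e-05 /h, FIT = 16668


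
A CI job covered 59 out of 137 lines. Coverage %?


Coverage = covered / total * 100
Coverage = 59 / 137 * 100
Coverage = 43.07%

43.07%


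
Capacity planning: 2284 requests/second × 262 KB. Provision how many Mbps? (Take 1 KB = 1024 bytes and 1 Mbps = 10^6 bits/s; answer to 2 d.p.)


Formula: Mbps = payload_bytes * RPS * 8 / 1e6
Payload per request = 262 KB = 262 * 1024 = 268288 bytes
Total bytes/sec = 268288 * 2284 = 612769792
Total bits/sec = 612769792 * 8 = 4902158336
Mbps = 4902158336 / 1e6 = 4902.16

4902.16 Mbps


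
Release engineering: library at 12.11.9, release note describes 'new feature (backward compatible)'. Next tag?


Current: 12.11.9
Change category: 'new feature (backward compatible)' → minor bump
SemVer rule: minor bump → increment MINOR, reset PATCH to 0 (MAJOR unchanged)
New: 12.12.0

12.12.0


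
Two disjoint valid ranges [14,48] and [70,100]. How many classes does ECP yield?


Valid ranges: [14,48] and [70,100]
Class 1: x < 14 — invalid
Class 2: 14 ≤ x ≤ 48 — valid
Class 3: 48 < x < 70 — invalid (gap between ranges)
Class 4: 70 ≤ x ≤ 100 — valid
Class 5: x > 100 — invalid
Total equivalence classes: 5

5 equivalence classes


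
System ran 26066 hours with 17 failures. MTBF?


Formula: MTBF = Total operating time / Number of failures
MTBF = 26066 / 17
MTBF = 1533.29 hours

1533.29 hours


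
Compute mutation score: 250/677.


Mutation score = killed / total * 100
Mutation score = 250 / 677 * 100
Mutation score = 36.93%

36.93%


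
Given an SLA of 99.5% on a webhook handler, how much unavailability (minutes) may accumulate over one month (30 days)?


Formula: allowed downtime = period * (100 - SLA) / 100
Period (month (30 days)) = 43200 minutes
Unavailability fraction = (100 - 99.5) / 100
Allowed downtime = 43200 * (100 - 99.5) / 100
Allowed downtime = 216.0 minutes

216.0 minutes


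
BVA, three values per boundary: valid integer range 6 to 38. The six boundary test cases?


Range: [6, 38]
Boundaries: just below min, min, min+1, max-1, max, just above max
Values: [5, 6, 7, 37, 38, 39]

[5, 6, 7, 37, 38, 39]


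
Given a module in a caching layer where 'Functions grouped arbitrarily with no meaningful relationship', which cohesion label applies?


Reasoning: Worst: random grouping
Type: Coincidental cohesion

Coincidental cohesion


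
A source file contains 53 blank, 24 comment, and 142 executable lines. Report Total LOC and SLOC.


Total LOC = blank + comment + code
Total LOC = 53 + 24 + 142 = 219
SLOC (source only) = code = 142

Total LOC: 219, SLOC: 142


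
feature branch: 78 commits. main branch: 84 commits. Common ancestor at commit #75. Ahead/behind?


Common ancestor: commit #75
feature commits after divergence: 78 - 75 = 3
main commits after divergence: 84 - 75 = 9
feature is 3 commits ahead of main
main is 9 commits ahead of feature

feature ahead: 3, main ahead: 9


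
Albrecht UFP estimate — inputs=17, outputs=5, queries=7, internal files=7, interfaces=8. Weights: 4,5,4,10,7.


UFP = EI*4 + EO*5 + EQ*4 + ILF*10 + EIF*7
UFP = 17*4 + 5*5 + 7*4 + 7*10 + 8*7
UFP = 68 + 25 + 28 + 70 + 56
UFP = 247

247


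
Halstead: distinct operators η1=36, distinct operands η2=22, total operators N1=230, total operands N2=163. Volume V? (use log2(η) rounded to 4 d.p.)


Formula: V = N * log2(η), where N = N1 + N2 and η = η1 + η2
η = 36 + 22 = 58
N = 230 + 163 = 393
log2(58) ≈ 5.8580
V = 393 * 5.8580 = 2302.19

2302.19


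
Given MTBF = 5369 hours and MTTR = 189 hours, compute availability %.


Availability = MTBF / (MTBF + MTTR)
Availability = 5369 / (5369 + 189)
Availability = 5369 / 5558
Availability = 96.5995%

96.5995%


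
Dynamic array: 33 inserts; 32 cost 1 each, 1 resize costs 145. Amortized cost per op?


Formula: Amortized cost = Total cost / Operations
Total cost = (32 * 1) + (1 * 145)
Total cost = 32 + 145 = 177
Amortized = 177 / 33 = 5.3636

5.3636


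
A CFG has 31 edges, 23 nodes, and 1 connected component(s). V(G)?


Formula: V(G) = E - N + 2P
V(G) = 31 - 23 + 2*1
V(G) = 8 + 2
V(G) = 10

10


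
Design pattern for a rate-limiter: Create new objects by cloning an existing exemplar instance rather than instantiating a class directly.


This matches the Prototype pattern

Prototype


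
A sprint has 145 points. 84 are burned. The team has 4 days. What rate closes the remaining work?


Formula: Required rate = Remaining points / Days left
Remaining = 145 - 84 = 61 points
Required rate = 61 / 4 = 15.25 points/day

15.25 points/day


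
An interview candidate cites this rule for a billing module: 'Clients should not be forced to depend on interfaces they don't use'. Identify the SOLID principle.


This describes the Interface Segregation Principle (ISP)

Interface Segregation Principle (ISP)


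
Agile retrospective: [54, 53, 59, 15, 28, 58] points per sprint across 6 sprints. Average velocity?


Formula: Avg velocity = Total points / Number of sprints
Points: [54, 53, 59, 15, 28, 58]
Sum = 54 + 53 + 59 + 15 + 28 + 58 = 267
Avg velocity = 267 / 6 = 44.5 points/sprint

44.5 points/sprint


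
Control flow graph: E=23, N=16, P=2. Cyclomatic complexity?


Formula: V(G) = E - N + 2P
V(G) = 23 - 16 + 2*2
V(G) = 7 + 4
V(G) = 11

11


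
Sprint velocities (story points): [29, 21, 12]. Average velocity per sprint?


Formula: Avg velocity = Total points / Number of sprints
Points: [29, 21, 12]
Sum = 29 + 21 + 12 = 62
Avg velocity = 62 / 3 = 20.67 points/sprint

20.67 points/sprint


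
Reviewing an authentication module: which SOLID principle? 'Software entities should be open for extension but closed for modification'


This describes the Open/Closed Principle (OCP)

Open/Closed Principle (OCP)


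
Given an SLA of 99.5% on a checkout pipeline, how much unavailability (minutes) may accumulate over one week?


Formula: allowed downtime = period * (100 - SLA) / 100
Period (week) = 10080 minutes
Unavailability fraction = (100 - 99.5) / 100
Allowed downtime = 10080 * (100 - 99.5) / 100
Allowed downtime = 50.4 minutes

50.4 minutes


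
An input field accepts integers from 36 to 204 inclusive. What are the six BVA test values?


Range: [36, 204]
Boundaries: just below min, min, min+1, max-1, max, just above max
Values: [35, 36, 37, 203, 204, 205]

[35, 36, 37, 203, 204, 205]


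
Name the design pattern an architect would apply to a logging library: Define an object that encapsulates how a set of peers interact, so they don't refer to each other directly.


This matches the Mediator pattern

Mediator


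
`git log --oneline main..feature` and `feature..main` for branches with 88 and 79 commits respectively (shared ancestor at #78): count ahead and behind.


Common ancestor: commit #78
feature commits after divergence: 88 - 78 = 10
main commits after divergence: 79 - 78 = 1
feature is 10 commits ahead of main
main is 1 commits ahead of feature

feature ahead: 10, main ahead: 1


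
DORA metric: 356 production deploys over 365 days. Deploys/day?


Formula: deployments per day = releases / days
= 356 / 365
= 0.975 deploys/day
(equivalently, 6.83 deploys/week)

0.975 deploys/day


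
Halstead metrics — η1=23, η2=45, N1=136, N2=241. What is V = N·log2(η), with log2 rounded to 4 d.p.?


Formula: V = N * log2(η), where N = N1 + N2 and η = η1 + η2
η = 23 + 45 = 68
N = 136 + 241 = 377
log2(68) ≈ 6.0875
V = 377 * 6.0875 = 2294.99

2294.99


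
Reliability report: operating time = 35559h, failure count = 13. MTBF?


Formula: MTBF = Total operating time / Number of failures
MTBF = 35559 / 13
MTBF = 2735.31 hours

2735.31 hours


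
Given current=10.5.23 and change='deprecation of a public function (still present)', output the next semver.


Current: 10.5.23
Change category: 'deprecation of a public function (still present)' → minor bump
SemVer rule: minor bump → increment MINOR, reset PATCH to 0 (MAJOR unchanged)
New: 10.6.0

10.6.0


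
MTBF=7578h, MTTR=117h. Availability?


Availability = MTBF / (MTBF + MTTR)
Availability = 7578 / (7578 + 117)
Availability = 7578 / 7695
Availability = 98.4795%

98.4795%


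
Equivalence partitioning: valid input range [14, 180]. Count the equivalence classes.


Valid range: [14, 180]
Class 1: x < 14 — invalid
Class 2: 14 ≤ x ≤ 180 — valid
Class 3: x > 180 — invalid
Total equivalence classes: 3

3 equivalence classes


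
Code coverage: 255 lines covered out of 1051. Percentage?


Coverage = covered / total * 100
Coverage = 255 / 1051 * 100
Coverage = 24.26%

24.26%


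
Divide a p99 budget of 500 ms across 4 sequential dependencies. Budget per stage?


Formula: per_stage = total_budget / stages
per_stage = 500 / 4
per_stage = 125.0 ms

125.0 ms


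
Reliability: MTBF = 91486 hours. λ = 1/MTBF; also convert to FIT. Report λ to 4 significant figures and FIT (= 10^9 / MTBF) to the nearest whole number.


Formula: λ = 1 / MTBF; FIT = λ × 1e9 = 1e9 / MTBF
λ = 1 / 91486 ≈ 1.093e-05 failures/hour
FIT = 1e9 / 91486 ≈ 10931 failures per 1e9 hours (nearest whole number)

λ = 1.093e-05 /h, FIT = 10931


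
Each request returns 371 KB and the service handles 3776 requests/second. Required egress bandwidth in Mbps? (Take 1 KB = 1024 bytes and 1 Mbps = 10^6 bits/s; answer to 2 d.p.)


Formula: Mbps = payload_bytes * RPS * 8 / 1e6
Payload per request = 371 KB = 371 * 1024 = 379904 bytes
Total bytes/sec = 379904 * 3776 = 1434517504
Total bits/sec = 1434517504 * 8 = 11476140032
Mbps = 11476140032 / 1e6 = 11476.14

11476.14 Mbps


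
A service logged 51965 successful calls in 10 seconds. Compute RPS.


Formula: throughput = requests / seconds
throughput = 51965 / 10
throughput = 5196.5 requests/second

5196.5 requests/second


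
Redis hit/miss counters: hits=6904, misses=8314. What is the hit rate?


Formula: hit rate = hits / (hits + misses) * 100
hit rate = 6904 / (6904 + 8314) * 100
hit rate = 6904 / 15218 * 100
hit rate = 45.37%

45.37%


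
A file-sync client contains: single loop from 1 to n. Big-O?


Reasoning: one pass through n items
Complexity: O(n)

O(n)


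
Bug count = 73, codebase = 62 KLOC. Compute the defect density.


Defect density = defects / KLOC
Defect density = 73 / 62
Defect density = 1.177 defects/KLOC

1.177 defects/KLOC


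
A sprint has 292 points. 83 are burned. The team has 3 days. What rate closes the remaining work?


Formula: Required rate = Remaining points / Days left
Remaining = 292 - 83 = 209 points
Required rate = 209 / 3 = 69.67 points/day

69.67 points/day


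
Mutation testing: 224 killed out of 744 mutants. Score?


Mutation score = killed / total * 100
Mutation score = 224 / 744 * 100
Mutation score = 30.11%

30.11%


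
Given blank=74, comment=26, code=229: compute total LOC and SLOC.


Total LOC = blank + comment + code
Total LOC = 74 + 26 + 229 = 329
SLOC (source only) = code = 229

Total LOC: 329, SLOC: 229


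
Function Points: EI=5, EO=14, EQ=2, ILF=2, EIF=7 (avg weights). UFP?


UFP = EI*4 + EO*5 + EQ*4 + ILF*10 + EIF*7
UFP = 5*4 + 14*5 + 2*4 + 2*10 + 7*7
UFP = 20 + 70 + 8 + 20 + 49
UFP = 167

167


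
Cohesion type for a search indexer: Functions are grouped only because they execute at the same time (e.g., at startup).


Reasoning: Related by timing only
Type: Temporal cohesion

Temporal cohesion


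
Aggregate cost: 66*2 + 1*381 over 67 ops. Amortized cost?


Formula: Amortized cost = Total cost / Operations
Total cost = (66 * 2) + (1 * 381)
Total cost = 132 + 381 = 513
Amortized = 513 / 67 = 7.6567

7.6567


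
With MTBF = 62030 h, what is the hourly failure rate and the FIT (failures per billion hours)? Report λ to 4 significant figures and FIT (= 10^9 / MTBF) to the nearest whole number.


Formula: λ = 1 / MTBF; FIT = λ × 1e9 = 1e9 / MTBF
λ = 1 / 62030 ≈ 1.612e-05 failures/hour
FIT = 1e9 / 62030 ≈ 16121 failures per 1e9 hours (nearest whole number)

λ = 1.612e-05 /h, FIT = 16121


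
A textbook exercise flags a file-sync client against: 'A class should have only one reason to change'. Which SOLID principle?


This describes the Single Responsibility Principle (SRP)

Single Responsibility Principle (SRP)


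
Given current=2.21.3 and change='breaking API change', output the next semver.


Current: 2.21.3
Change category: 'breaking API change' → major bump
SemVer rule: major bump → increment MAJOR, reset MINOR and PATCH to 0
New: 3.0.0

3.0.0


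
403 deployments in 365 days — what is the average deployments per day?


Formula: deployments per day = releases / days
= 403 / 365
= 1.104 deploys/day
(equivalently, 7.73 deploys/week)

1.104 deploys/day


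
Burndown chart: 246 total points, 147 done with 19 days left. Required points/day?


Formula: Required rate = Remaining points / Days left
Remaining = 246 - 147 = 99 points
Required rate = 99 / 19 = 5.21 points/day

5.21 points/day


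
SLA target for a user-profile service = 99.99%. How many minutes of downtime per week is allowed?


Formula: allowed downtime = period * (100 - SLA) / 100
Period (week) = 10080 minutes
Unavailability fraction = (100 - 99.99) / 100
Allowed downtime = 10080 * (100 - 99.99) / 100
Allowed downtime = 1.008 minutes

1.008 minutes


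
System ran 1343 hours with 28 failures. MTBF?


Formula: MTBF = Total operating time / Number of failures
MTBF = 1343 / 28
MTBF = 47.96 hours

47.96 hours


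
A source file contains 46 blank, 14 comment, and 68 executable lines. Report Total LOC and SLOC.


Total LOC = blank + comment + code
Total LOC = 46 + 14 + 68 = 128
SLOC (source only) = code = 68

Total LOC: 128, SLOC: 68


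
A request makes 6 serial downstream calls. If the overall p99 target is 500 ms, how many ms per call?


Formula: per_stage = total_budget / stages
per_stage = 500 / 6
per_stage = 83.33 ms

83.33 ms


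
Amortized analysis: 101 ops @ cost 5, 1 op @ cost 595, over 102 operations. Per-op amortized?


Formula: Amortized cost = Total cost / Operations
Total cost = (101 * 5) + (1 * 595)
Total cost = 505 + 595 = 1100
Amortized = 1100 / 102 = 10.7843

10.7843


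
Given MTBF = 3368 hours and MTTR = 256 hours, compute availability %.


Availability = MTBF / (MTBF + MTTR)
Availability = 3368 / (3368 + 256)
Availability = 3368 / 3624
Availability = 92.936%

92.936%


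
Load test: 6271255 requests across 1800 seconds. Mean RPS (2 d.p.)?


Formula: throughput = requests / seconds
throughput = 6271255 / 1800
throughput = 3484.03 requests/second

3484.03 requests/second


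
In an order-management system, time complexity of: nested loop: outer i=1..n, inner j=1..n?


Reasoning: n iterations times n iterations
Complexity: O(n^2)

O(n^2)


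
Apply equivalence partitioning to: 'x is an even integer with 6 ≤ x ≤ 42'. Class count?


Constraint: even integers in [6, 42]
Class 1: x < 6 — out-of-range invalid
Class 2: x in [6,42] but odd — wrong type invalid
Class 3: x in [6,42] and even — valid
Class 4: x > 42 — out-of-range invalid
Total equivalence classes: 4

4 equivalence classes


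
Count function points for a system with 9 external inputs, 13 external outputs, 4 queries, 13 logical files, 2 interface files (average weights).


UFP = EI*4 + EO*5 + EQ*4 + ILF*10 + EIF*7
UFP = 9*4 + 13*5 + 4*4 + 13*10 + 2*7
UFP = 36 + 65 + 16 + 130 + 14
UFP = 261

261


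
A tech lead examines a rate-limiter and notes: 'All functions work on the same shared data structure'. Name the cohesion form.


Reasoning: Functions share data
Type: Communicational cohesion

Communicational cohesion


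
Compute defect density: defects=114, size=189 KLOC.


Defect density = defects / KLOC
Defect density = 114 / 189
Defect density = 0.603 defects/KLOC

0.603 defects/KLOC


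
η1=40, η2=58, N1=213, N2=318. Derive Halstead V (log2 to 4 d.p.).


Formula: V = N * log2(η), where N = N1 + N2 and η = η1 + η2
η = 40 + 58 = 98
N = 213 + 318 = 531
log2(98) ≈ 6.6147
V = 531 * 6.6147 = 3512.41

3512.41


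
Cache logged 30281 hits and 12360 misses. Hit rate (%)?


Formula: hit rate = hits / (hits + misses) * 100
hit rate = 30281 / (30281 + 12360) * 100
hit rate = 30281 / 42641 * 100
hit rate = 71.01%

71.01%


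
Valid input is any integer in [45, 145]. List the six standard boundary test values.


Range: [45, 145]
Boundaries: just below min, min, min+1, max-1, max, just above max
Values: [44, 45, 46, 144, 145, 146]

[44, 45, 46, 144, 145, 146]


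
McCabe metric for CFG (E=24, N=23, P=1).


Formula: V(G) = E - N + 2P
V(G) = 24 - 23 + 2*1
V(G) = 1 + 2
V(G) = 3

3


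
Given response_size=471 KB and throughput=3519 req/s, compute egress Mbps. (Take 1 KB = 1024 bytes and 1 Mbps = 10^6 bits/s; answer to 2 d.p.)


Formula: Mbps = payload_bytes * RPS * 8 / 1e6
Payload per request = 471 KB = 471 * 1024 = 482304 bytes
Total bytes/sec = 482304 * 3519 = 1697227776
Total bits/sec = 1697227776 * 8 = 13577822208
Mbps = 13577822208 / 1e6 = 13577.82

13577.82 Mbps


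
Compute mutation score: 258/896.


Mutation score = killed / total * 100
Mutation score = 258 / 896 * 100
Mutation score = 28.79%

28.79%


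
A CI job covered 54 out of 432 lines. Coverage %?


Coverage = covered / total * 100
Coverage = 54 / 432 * 100
Coverage = 12.5%

12.5%


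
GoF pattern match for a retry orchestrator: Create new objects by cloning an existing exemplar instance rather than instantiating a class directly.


This matches the Prototype pattern

Prototype


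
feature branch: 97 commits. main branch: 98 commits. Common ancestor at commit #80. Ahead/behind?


Common ancestor: commit #80
feature commits after divergence: 97 - 80 = 17
main commits after divergence: 98 - 80 = 18
feature is 17 commits ahead of main
main is 18 commits ahead of feature

feature ahead: 17, main ahead: 18


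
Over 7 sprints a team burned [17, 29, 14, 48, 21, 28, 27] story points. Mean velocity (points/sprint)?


Formula: Avg velocity = Total points / Number of sprints
Points: [17, 29, 14, 48, 21, 28, 27]
Sum = 17 + 29 + 14 + 48 + 21 + 28 + 27 = 184
Avg velocity = 184 / 7 = 26.29 points/sprint

26.29 points/sprint


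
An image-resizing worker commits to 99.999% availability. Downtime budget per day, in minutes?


Formula: allowed downtime = period * (100 - SLA) / 100
Period (day) = 1440 minutes
Unavailability fraction = (100 - 99.999) / 100
Allowed downtime = 1440 * (100 - 99.999) / 100
Allowed downtime = 0.0144 minutes

0.0144 minutes


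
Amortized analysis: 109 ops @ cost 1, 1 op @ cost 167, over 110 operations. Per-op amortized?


Formula: Amortized cost = Total cost / Operations
Total cost = (109 * 1) + (1 * 167)
Total cost = 109 + 167 = 276
Amortized = 276 / 110 = 2.5091

2.5091


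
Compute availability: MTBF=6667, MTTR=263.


Availability = MTBF / (MTBF + MTTR)
Availability = 6667 / (6667 + 263)
Availability = 6667 / 6930
Availability = 96.2049%

96.2049%


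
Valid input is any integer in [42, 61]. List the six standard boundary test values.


Range: [42, 61]
Boundaries: just below min, min, min+1, max-1, max, just above max
Values: [41, 42, 43, 60, 61, 62]

[41, 42, 43, 60, 61, 62]


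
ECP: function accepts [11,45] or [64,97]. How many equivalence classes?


Valid ranges: [11,45] and [64,97]
Class 1: x < 11 — invalid
Class 2: 11 ≤ x ≤ 45 — valid
Class 3: 45 < x < 64 — invalid (gap between ranges)
Class 4: 64 ≤ x ≤ 97 — valid
Class 5: x > 97 — invalid
Total equivalence classes: 5

5 equivalence classes


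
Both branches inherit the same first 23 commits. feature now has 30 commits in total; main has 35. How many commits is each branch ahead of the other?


Common ancestor: commit #23
feature commits after divergence: 30 - 23 = 7
main commits after divergence: 35 - 23 = 12
feature is 7 commits ahead of main
main is 12 commits ahead of feature

feature ahead: 7, main ahead: 12


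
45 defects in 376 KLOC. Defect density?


Defect density = defects / KLOC
Defect density = 45 / 376
Defect density = 0.12 defects/KLOC

0.12 defects/KLOC


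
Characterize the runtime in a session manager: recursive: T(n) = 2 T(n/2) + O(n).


Reasoning: master theorem case 2 (merge-sort recurrence)
Complexity: O(n log n)

O(n log n)


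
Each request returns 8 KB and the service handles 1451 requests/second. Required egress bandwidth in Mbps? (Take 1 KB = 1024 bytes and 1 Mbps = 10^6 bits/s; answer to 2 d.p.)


Formula: Mbps = payload_bytes * RPS * 8 / 1e6
Payload per request = 8 KB = 8 * 1024 = 8192 bytes
Total bytes/sec = 8192 * 1451 = 11886592
Total bits/sec = 11886592 * 8 = 95092736
Mbps = 95092736 / 1e6 = 95.09

95.09 Mbps


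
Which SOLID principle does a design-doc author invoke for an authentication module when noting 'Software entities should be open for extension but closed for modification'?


This describes the Open/Closed Principle (OCP)

Open/Closed Principle (OCP)


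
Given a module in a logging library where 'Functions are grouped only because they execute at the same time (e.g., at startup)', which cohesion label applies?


Reasoning: Related by timing only
Type: Temporal cohesion

Temporal cohesion


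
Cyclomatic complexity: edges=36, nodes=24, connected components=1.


Formula: V(G) = E - N + 2P
V(G) = 36 - 24 + 2*1
V(G) = 12 + 2
V(G) = 14

14


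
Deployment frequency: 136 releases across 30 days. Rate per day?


Formula: deployments per day = releases / days
= 136 / 30
= 4.533 deploys/day
(equivalently, 31.73 deploys/week)

4.533 deploys/day


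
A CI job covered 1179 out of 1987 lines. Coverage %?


Coverage = covered / total * 100
Coverage = 1179 / 1987 * 100
Coverage = 59.34%

59.34%


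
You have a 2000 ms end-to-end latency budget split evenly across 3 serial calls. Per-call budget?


Formula: per_stage = total_budget / stages
per_stage = 2000 / 3
per_stage = 666.67 ms

666.67 ms


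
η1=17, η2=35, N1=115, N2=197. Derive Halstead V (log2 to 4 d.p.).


Formula: V = N * log2(η), where N = N1 + N2 and η = η1 + η2
η = 17 + 35 = 52
N = 115 + 197 = 312
log2(52) ≈ 5.7004
V = 312 * 5.7004 = 1778.52

1778.52


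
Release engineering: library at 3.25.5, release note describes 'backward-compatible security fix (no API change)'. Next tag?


Current: 3.25.5
Change category: 'backward-compatible security fix (no API change)' → patch bump
SemVer rule: patch bump → increment PATCH (MAJOR and MINOR unchanged)
New: 3.25.6

3.25.6


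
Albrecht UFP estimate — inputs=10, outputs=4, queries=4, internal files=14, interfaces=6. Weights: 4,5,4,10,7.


UFP = EI*4 + EO*5 + EQ*4 + ILF*10 + EIF*7
UFP = 10*4 + 4*5 + 4*4 + 14*10 + 6*7
UFP = 40 + 20 + 16 + 140 + 42
UFP = 258

258


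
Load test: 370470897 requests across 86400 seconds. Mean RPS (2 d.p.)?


Formula: throughput = requests / seconds
throughput = 370470897 / 86400
throughput = 4287.86 requests/second

4287.86 requests/second


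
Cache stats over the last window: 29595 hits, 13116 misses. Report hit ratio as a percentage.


Formula: hit rate = hits / (hits + misses) * 100
hit rate = 29595 / (29595 + 13116) * 100
hit rate = 29595 / 42711 * 100
hit rate = 69.29%

69.29%


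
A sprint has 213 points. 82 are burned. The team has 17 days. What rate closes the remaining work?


Formula: Required rate = Remaining points / Days left
Remaining = 213 - 82 = 131 points
Required rate = 131 / 17 = 7.71 points/day

7.71 points/day


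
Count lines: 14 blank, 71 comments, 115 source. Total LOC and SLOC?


Total LOC = blank + comment + code
Total LOC = 14 + 71 + 115 = 200
SLOC (source only) = code = 115

Total LOC: 200, SLOC: 115


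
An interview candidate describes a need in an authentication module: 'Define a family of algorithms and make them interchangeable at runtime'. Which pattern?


This matches the Strategy pattern

Strategy


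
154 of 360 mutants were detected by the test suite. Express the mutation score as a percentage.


Mutation score = killed / total * 100
Mutation score = 154 / 360 * 100
Mutation score = 42.78%

42.78%


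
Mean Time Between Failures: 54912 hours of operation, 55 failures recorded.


Formula: MTBF = Total operating time / Number of failures
MTBF = 54912 / 55
MTBF = 998.4 hours

998.4 hours


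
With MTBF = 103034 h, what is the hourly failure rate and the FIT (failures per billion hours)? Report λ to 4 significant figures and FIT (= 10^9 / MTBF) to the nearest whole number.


Formula: λ = 1 / MTBF; FIT = λ × 1e9 = 1e9 / MTBF
λ = 1 / 103034 ≈ 9.706e-06 failures/hour
FIT = 1e9 / 103034 ≈ 9706 failures per 1e9 hours (nearest whole number)

λ = 9.706e-06 /h, FIT = 9706
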